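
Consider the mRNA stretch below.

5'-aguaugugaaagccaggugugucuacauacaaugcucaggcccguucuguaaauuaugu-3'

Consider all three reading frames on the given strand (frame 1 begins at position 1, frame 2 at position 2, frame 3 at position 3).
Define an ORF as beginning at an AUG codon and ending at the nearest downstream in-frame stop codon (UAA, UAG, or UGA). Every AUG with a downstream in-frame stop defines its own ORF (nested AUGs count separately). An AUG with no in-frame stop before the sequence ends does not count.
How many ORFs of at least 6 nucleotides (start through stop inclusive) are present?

Frame 1: AGU AUG UGA AAG CCA GGU GUG UCU ACA UAC AAU GCU CAG GCC CGU UCU GUA AAU UAU — AUG at 4, stop UGA at 7 → 6 nt.
Frame 2: GUA UGU GAA AGC CAG GUG UGU CUA CAU ACA AUG CUC AGG CCC GUU CUG UAA AUU AUG — AUG at 32, stop UAA at 50 → 21 nt.
Frame 3: UAU GUG AAA GCC AGG UGU GUC UAC AUA CAA UGC UCA GGC CCG UUC UGU AAA UUA UGU — no AUG→stop ORF.
ORFs ≥ 6 nucleotides: frame 1 4–9 (6 nucleotides), frame 2 32–52 (21 nucleotides). Count = 2.

2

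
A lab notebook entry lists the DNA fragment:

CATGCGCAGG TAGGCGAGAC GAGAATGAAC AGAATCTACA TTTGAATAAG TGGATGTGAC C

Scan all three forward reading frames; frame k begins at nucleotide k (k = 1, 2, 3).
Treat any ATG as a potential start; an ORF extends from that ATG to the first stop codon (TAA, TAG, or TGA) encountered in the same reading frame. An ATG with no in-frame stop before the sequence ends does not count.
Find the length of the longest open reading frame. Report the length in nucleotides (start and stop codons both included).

21

Frame 1: CAT GCG CAG GTA GGC GAG ACG AGA ATG AAC AGA ATC TAC ATT TGA ATA AGT GGA TGT GAC — ATG at 25, stop TGA at 43 → 21 nt.
Frame 2: ATG CGC AGG TAG GCG AGA CGA GAA TGA ACA GAA TCT ACA TTT GAA TAA GTG GAT GTG ACC — ATG at 2, stop TAG at 11 → 12 nt.
Frame 3: TGC GCA GGT AGG CGA GAC GAG AAT GAA CAG AAT CTA CAT TTG AAT AAG TGG ATG TGA — ATG at 54, stop TGA at 57 → 6 nt.
Longest: frame 1, positions 25–45, 21 nt = 7 codons = 6 aa. → 21 nucleotides.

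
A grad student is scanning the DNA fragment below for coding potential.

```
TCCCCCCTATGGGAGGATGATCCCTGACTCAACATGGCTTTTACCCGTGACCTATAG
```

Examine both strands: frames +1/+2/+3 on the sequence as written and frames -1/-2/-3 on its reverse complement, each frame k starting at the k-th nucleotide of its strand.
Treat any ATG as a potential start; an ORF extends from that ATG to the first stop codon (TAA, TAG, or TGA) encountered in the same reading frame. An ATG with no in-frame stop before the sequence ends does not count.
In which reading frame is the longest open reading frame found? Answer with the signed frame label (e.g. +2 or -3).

Reverse complement (5'→3'): CTATAGGTCACGGGTAAAAGCCATGTTGAGTCAGGGATCATCCTCCCATAGGGGGGA
Frame +1: TCC CCC CTA TGG GAG GAT GAT CCC TGA CTC AAC ATG GCT TTT ACC CGT GAC CTA TAG — ATG at 34, stop TAG at 55 → 24 nt.
Frame +2: CCC CCC TAT GGG AGG ATG ATC CCT GAC TCA ACA TGG CTT TTA CCC GTG ACC TAT — no ATG→stop ORF.
Frame +3: CCC CCT ATG GGA GGA TGA TCC CTG ACT CAA CAT GGC TTT TAC CCG TGA CCT ATA — ATG at 9, stop TGA at 18 → 12 nt.
Frame -1: CTA TAG GTC ACG GGT AAA AGC CAT GTT GAG TCA GGG ATC ATC CTC CCA TAG GGG GGA — no ATG→stop ORF.
Frame -2: TAT AGG TCA CGG GTA AAA GCC ATG TTG AGT CAG GGA TCA TCC TCC CAT AGG GGG — no ATG→stop ORF.
Frame -3: ATA GGT CAC GGG TAA AAG CCA TGT TGA GTC AGG GAT CAT CCT CCC ATA GGG GGG — no ATG→stop ORF.
Longest ORF is 24 nt in frame +1 (positions 34–57).

+1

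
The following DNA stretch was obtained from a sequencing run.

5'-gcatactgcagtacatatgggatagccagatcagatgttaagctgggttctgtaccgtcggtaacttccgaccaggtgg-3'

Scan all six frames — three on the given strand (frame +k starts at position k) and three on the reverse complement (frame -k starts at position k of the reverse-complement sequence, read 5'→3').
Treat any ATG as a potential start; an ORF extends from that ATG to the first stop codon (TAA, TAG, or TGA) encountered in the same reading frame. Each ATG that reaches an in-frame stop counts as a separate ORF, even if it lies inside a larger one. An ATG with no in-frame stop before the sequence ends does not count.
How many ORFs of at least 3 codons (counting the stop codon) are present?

Reverse complement (5'→3'): CCACCTGGTCGGAAGTTACCGACGGTACAGAACCCAGCTTAACATCTGATCTGGCTATCCCATATGTACTGCAGTATGC
Frame +1: GCA TAC TGC AGT ACA TAT GGG ATA GCC AGA TCA GAT GTT AAG CTG GGT TCT GTA CCG TCG GTA ACT TCC GAC CAG GTG — no ATG→stop ORF.
Frame +2: CAT ACT GCA GTA CAT ATG GGA TAG CCA GAT CAG ATG TTA AGC TGG GTT CTG TAC CGT CGG TAA CTT CCG ACC AGG TGG — ATG at 17, stop TAG at 23 → 9 nt; ATG at 35, stop TAA at 62 → 30 nt.
Frame +3: ATA CTG CAG TAC ATA TGG GAT AGC CAG ATC AGA TGT TAA GCT GGG TTC TGT ACC GTC GGT AAC TTC CGA CCA GGT — no ATG→stop ORF.
Frame -1: CCA CCT GGT CGG AAG TTA CCG ACG GTA CAG AAC CCA GCT TAA CAT CTG ATC TGG CTA TCC CAT ATG TAC TGC AGT ATG — no ATG→stop ORF.
Frame -2: CAC CTG GTC GGA AGT TAC CGA CGG TAC AGA ACC CAG CTT AAC ATC TGA TCT GGC TAT CCC ATA TGT ACT GCA GTA TGC — no ATG→stop ORF.
Frame -3: ACC TGG TCG GAA GTT ACC GAC GGT ACA GAA CCC AGC TTA ACA TCT GAT CTG GCT ATC CCA TAT GTA CTG CAG TAT — no ATG→stop ORF.
ORFs ≥ 3 codons: frame +2 17–25 (3 codons), frame +2 35–64 (10 codons). Count = 2.

2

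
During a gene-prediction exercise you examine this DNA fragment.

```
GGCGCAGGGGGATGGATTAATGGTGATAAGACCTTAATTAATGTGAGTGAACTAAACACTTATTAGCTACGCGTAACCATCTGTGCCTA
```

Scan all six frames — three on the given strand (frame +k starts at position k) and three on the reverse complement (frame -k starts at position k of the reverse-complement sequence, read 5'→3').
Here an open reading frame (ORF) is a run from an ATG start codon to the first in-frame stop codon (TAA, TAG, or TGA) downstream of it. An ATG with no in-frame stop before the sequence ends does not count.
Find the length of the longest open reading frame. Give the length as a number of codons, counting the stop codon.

Reverse complement (5'→3'): TAGGCACAGATGGTTACGCGTAGCTAATAAGTGTTTAGTTCACTCACATTAATTAAGGTCTTATCACCATTAATCCATCCCCCTGCGCC
Frame +1: GGC GCA GGG GGA TGG ATT AAT GGT GAT AAG ACC TTA ATT AAT GTG AGT GAA CTA AAC ACT TAT TAG CTA CGC GTA ACC ATC TGT GCC — no ATG→stop ORF.
Frame +2: GCG CAG GGG GAT GGA TTA ATG GTG ATA AGA CCT TAA TTA ATG TGA GTG AAC TAA ACA CTT ATT AGC TAC GCG TAA CCA TCT GTG CCT — ATG at 20, stop TAA at 35 → 18 nt; ATG at 41, stop TGA at 44 → 6 nt.
Frame +3: CGC AGG GGG ATG GAT TAA TGG TGA TAA GAC CTT AAT TAA TGT GAG TGA ACT AAA CAC TTA TTA GCT ACG CGT AAC CAT CTG TGC CTA — ATG at 12, stop TAA at 18 → 9 nt.
Frame -1: TAG GCA CAG ATG GTT ACG CGT AGC TAA TAA GTG TTT AGT TCA CTC ACA TTA ATT AAG GTC TTA TCA CCA TTA ATC CAT CCC CCT GCG — ATG at 10, stop TAA at 25 → 18 nt.
Frame -2: AGG CAC AGA TGG TTA CGC GTA GCT AAT AAG TGT TTA GTT CAC TCA CAT TAA TTA AGG TCT TAT CAC CAT TAA TCC ATC CCC CTG CGC — no ATG→stop ORF.
Frame -3: GGC ACA GAT GGT TAC GCG TAG CTA ATA AGT GTT TAG TTC ACT CAC ATT AAT TAA GGT CTT ATC ACC ATT AAT CCA TCC CCC TGC GCC — no ATG→stop ORF.
Longest: frame +2, positions 20–37, 18 nt = 6 codons = 5 aa. → 6 codons.

6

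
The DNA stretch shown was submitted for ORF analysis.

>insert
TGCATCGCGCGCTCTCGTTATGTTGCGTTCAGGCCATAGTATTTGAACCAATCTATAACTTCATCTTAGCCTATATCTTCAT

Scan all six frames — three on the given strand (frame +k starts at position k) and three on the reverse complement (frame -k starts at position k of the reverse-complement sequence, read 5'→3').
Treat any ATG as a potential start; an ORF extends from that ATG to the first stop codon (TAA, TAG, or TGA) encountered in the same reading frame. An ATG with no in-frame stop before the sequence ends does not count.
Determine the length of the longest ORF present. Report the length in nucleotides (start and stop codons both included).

27

Reverse complement (5'→3'): ATGAAGATATAGGCTAAGATGAAGTTATAGATTGGTTCAAATACTATGGCCTGAACGCAACATAACGAGAGCGCGCGATGCA
Frame +1: TGC ATC GCG CGC TCT CGT TAT GTT GCG TTC AGG CCA TAG TAT TTG AAC CAA TCT ATA ACT TCA TCT TAG CCT ATA TCT TCA — no ATG→stop ORF.
Frame +2: GCA TCG CGC GCT CTC GTT ATG TTG CGT TCA GGC CAT AGT ATT TGA ACC AAT CTA TAA CTT CAT CTT AGC CTA TAT CTT CAT — ATG at 20, stop TGA at 44 → 27 nt.
Frame +3: CAT CGC GCG CTC TCG TTA TGT TGC GTT CAG GCC ATA GTA TTT GAA CCA ATC TAT AAC TTC ATC TTA GCC TAT ATC TTC — no ATG→stop ORF.
Frame -1: ATG AAG ATA TAG GCT AAG ATG AAG TTA TAG ATT GGT TCA AAT ACT ATG GCC TGA ACG CAA CAT AAC GAG AGC GCG CGA TGC — ATG at 1, stop TAG at 10 → 12 nt; ATG at 19, stop TAG at 28 → 12 nt; ATG at 46, stop TGA at 52 → 9 nt.
Frame -2: TGA AGA TAT AGG CTA AGA TGA AGT TAT AGA TTG GTT CAA ATA CTA TGG CCT GAA CGC AAC ATA ACG AGA GCG CGC GAT GCA — no ATG→stop ORF.
Frame -3: GAA GAT ATA GGC TAA GAT GAA GTT ATA GAT TGG TTC AAA TAC TAT GGC CTG AAC GCA ACA TAA CGA GAG CGC GCG ATG — no ATG→stop ORF.
Longest: frame +2, positions 20–46, 27 nt = 9 codons = 8 aa. → 27 nucleotides.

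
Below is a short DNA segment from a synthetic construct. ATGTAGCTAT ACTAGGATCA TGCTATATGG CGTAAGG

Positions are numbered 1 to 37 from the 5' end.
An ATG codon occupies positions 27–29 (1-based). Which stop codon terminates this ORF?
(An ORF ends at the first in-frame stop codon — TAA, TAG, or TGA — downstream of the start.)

TAA

Codons from position 27: ATG (27–29), GCG (30–32), TAA (33–35).
The first in-frame stop codon is TAA.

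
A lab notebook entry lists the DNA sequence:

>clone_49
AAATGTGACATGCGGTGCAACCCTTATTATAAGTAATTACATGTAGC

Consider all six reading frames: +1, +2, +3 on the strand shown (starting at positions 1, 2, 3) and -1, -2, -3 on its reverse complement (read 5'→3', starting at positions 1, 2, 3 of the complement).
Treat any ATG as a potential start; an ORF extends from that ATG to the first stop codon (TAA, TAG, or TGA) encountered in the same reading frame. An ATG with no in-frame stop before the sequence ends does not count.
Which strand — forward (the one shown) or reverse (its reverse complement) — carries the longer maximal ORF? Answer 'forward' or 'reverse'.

forward

Reverse complement (5'→3'): GCTACATGTAATTACTTATAATAAGGGTTGCACCGCATGTCACATTT
Frame +1: AAA TGT GAC ATG CGG TGC AAC CCT TAT TAT AAG TAA TTA CAT GTA — ATG at 10, stop TAA at 34 → 27 nt.
Frame +2: AAT GTG ACA TGC GGT GCA ACC CTT ATT ATA AGT AAT TAC ATG TAG — ATG at 41, stop TAG at 44 → 6 nt.
Frame +3: ATG TGA CAT GCG GTG CAA CCC TTA TTA TAA GTA ATT ACA TGT AGC — ATG at 3, stop TGA at 6 → 6 nt.
Frame -1: GCT ACA TGT AAT TAC TTA TAA TAA GGG TTG CAC CGC ATG TCA CAT — no ATG→stop ORF.
Frame -2: CTA CAT GTA ATT ACT TAT AAT AAG GGT TGC ACC GCA TGT CAC ATT — no ATG→stop ORF.
Frame -3: TAC ATG TAA TTA CTT ATA ATA AGG GTT GCA CCG CAT GTC ACA TTT — ATG at 6, stop TAA at 9 → 6 nt.
Forward-strand max 27 nt; reverse-strand max 6 nt. The forward strand has the longer ORF.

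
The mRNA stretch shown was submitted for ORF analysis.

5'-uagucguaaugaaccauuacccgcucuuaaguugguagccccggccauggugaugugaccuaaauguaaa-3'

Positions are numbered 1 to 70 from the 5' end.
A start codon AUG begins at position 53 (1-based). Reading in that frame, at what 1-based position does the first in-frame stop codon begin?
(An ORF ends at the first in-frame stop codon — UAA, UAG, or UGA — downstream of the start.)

Codons from position 53: AUG (53–55), UGA (56–58).
UGA is a stop codon; it begins at position 56.

56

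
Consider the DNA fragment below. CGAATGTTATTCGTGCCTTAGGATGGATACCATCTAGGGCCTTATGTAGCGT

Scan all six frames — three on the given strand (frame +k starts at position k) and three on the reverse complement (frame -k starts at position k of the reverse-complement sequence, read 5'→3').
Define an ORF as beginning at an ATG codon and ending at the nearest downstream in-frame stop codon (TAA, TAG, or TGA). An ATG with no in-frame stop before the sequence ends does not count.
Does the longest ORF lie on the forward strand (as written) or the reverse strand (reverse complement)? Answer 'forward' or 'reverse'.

reverse

Reverse complement (5'→3'): ACGCTACATAAGGCCCTAGATGGTATCCATCCTAAGGCACGAATAACATTCG
Frame +1: CGA ATG TTA TTC GTG CCT TAG GAT GGA TAC CAT CTA GGG CCT TAT GTA GCG — ATG at 4, stop TAG at 19 → 18 nt.
Frame +2: GAA TGT TAT TCG TGC CTT AGG ATG GAT ACC ATC TAG GGC CTT ATG TAG CGT — ATG at 23, stop TAG at 35 → 15 nt; ATG at 44, stop TAG at 47 → 6 nt.
Frame +3: AAT GTT ATT CGT GCC TTA GGA TGG ATA CCA TCT AGG GCC TTA TGT AGC — no ATG→stop ORF.
Frame -1: ACG CTA CAT AAG GCC CTA GAT GGT ATC CAT CCT AAG GCA CGA ATA ACA TTC — no ATG→stop ORF.
Frame -2: CGC TAC ATA AGG CCC TAG ATG GTA TCC ATC CTA AGG CAC GAA TAA CAT TCG — ATG at 20, stop TAA at 44 → 27 nt.
Frame -3: GCT ACA TAA GGC CCT AGA TGG TAT CCA TCC TAA GGC ACG AAT AAC ATT — no ATG→stop ORF.
Forward-strand max 18 nt; reverse-strand max 27 nt. The reverse strand has the longer ORF.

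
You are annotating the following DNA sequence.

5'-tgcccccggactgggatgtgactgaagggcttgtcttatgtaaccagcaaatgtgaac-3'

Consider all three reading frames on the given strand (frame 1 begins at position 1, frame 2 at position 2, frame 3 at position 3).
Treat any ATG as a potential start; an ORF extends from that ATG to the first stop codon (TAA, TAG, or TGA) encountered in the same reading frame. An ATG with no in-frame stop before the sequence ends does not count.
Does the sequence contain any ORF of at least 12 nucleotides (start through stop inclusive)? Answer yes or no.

Frame 1: TGC CCC CGG ACT GGG ATG TGA CTG AAG GGC TTG TCT TAT GTA ACC AGC AAA TGT GAA — ATG at 16, stop TGA at 19 → 6 nt.
Frame 2: GCC CCC GGA CTG GGA TGT GAC TGA AGG GCT TGT CTT ATG TAA CCA GCA AAT GTG AAC — ATG at 38, stop TAA at 41 → 6 nt.
Frame 3: CCC CCG GAC TGG GAT GTG ACT GAA GGG CTT GTC TTA TGT AAC CAG CAA ATG TGA — ATG at 51, stop TGA at 54 → 6 nt.
Largest ORF found is 6 nucleotides < 12, so no.

no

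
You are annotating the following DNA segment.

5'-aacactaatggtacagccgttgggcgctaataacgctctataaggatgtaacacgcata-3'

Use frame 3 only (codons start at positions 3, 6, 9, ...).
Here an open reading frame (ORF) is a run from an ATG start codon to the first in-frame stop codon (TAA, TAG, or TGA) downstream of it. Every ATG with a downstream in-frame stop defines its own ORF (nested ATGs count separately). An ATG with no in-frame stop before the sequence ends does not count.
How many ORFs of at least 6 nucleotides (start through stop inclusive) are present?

0

Frame 3: CAC TAA TGG TAC AGC CGT TGG GCG CTA ATA ACG CTC TAT AAG GAT GTA ACA CGC ATA — no ATG→stop ORF.
No ORF reaches 6 nucleotides. Count = 0.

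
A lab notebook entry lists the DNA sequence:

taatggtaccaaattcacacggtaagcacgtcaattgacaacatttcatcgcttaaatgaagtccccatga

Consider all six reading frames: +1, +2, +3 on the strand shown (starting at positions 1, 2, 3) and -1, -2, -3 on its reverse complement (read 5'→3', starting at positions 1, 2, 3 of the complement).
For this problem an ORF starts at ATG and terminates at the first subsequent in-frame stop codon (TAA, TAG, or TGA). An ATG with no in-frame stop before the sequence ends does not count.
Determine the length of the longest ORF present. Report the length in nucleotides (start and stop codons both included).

36

Reverse complement (5'→3'): TCATGGGGACTTCATTTAAGCGATGAAATGTTGTCAATTGACGTGCTTACCGTGTGAATTTGGTACCATTA
Frame +1: TAA TGG TAC CAA ATT CAC ACG GTA AGC ACG TCA ATT GAC AAC ATT TCA TCG CTT AAA TGA AGT CCC CAT — no ATG→stop ORF.
Frame +2: AAT GGT ACC AAA TTC ACA CGG TAA GCA CGT CAA TTG ACA ACA TTT CAT CGC TTA AAT GAA GTC CCC ATG — no ATG→stop ORF.
Frame +3: ATG GTA CCA AAT TCA CAC GGT AAG CAC GTC AAT TGA CAA CAT TTC ATC GCT TAA ATG AAG TCC CCA TGA — ATG at 3, stop TGA at 36 → 36 nt; ATG at 57, stop TGA at 69 → 15 nt.
Frame -1: TCA TGG GGA CTT CAT TTA AGC GAT GAA ATG TTG TCA ATT GAC GTG CTT ACC GTG TGA ATT TGG TAC CAT — ATG at 28, stop TGA at 55 → 30 nt.
Frame -2: CAT GGG GAC TTC ATT TAA GCG ATG AAA TGT TGT CAA TTG ACG TGC TTA CCG TGT GAA TTT GGT ACC ATT — no ATG→stop ORF.
Frame -3: ATG GGG ACT TCA TTT AAG CGA TGA AAT GTT GTC AAT TGA CGT GCT TAC CGT GTG AAT TTG GTA CCA TTA — ATG at 3, stop TGA at 24 → 24 nt.
Longest: frame +3, positions 3–38, 36 nt = 12 codons = 11 aa. → 36 nucleotides.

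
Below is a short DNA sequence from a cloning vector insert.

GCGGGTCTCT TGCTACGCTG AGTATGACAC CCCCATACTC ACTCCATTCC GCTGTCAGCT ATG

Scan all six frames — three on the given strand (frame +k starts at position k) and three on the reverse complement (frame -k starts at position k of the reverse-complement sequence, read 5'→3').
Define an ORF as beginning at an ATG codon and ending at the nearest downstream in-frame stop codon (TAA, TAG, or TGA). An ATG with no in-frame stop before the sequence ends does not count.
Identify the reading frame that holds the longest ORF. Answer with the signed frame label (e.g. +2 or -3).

Reverse complement (5'→3'): CATAGCTGACAGCGGAATGGAGTGAGTATGGGGGTGTCATACTCAGCGTAGCAAGAGACCCGC
Frame +1: GCG GGT CTC TTG CTA CGC TGA GTA TGA CAC CCC CAT ACT CAC TCC ATT CCG CTG TCA GCT ATG — no ATG→stop ORF.
Frame +2: CGG GTC TCT TGC TAC GCT GAG TAT GAC ACC CCC ATA CTC ACT CCA TTC CGC TGT CAG CTA — no ATG→stop ORF.
Frame +3: GGG TCT CTT GCT ACG CTG AGT ATG ACA CCC CCA TAC TCA CTC CAT TCC GCT GTC AGC TAT — no ATG→stop ORF.
Frame -1: CAT AGC TGA CAG CGG AAT GGA GTG AGT ATG GGG GTG TCA TAC TCA GCG TAG CAA GAG ACC CGC — ATG at 28, stop TAG at 49 → 24 nt.
Frame -2: ATA GCT GAC AGC GGA ATG GAG TGA GTA TGG GGG TGT CAT ACT CAG CGT AGC AAG AGA CCC — ATG at 17, stop TGA at 23 → 9 nt.
Frame -3: TAG CTG ACA GCG GAA TGG AGT GAG TAT GGG GGT GTC ATA CTC AGC GTA GCA AGA GAC CCG — no ATG→stop ORF.
Longest ORF is 24 nt in frame -1 (positions 28–51).

-1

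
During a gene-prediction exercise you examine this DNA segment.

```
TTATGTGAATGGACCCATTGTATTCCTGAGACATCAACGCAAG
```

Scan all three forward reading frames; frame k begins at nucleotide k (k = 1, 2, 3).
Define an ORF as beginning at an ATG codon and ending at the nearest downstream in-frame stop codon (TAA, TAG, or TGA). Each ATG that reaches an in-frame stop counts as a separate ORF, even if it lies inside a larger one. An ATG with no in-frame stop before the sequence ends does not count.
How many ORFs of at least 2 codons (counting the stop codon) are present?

2

Frame 1: TTA TGT GAA TGG ACC CAT TGT ATT CCT GAG ACA TCA ACG CAA — no ATG→stop ORF.
Frame 2: TAT GTG AAT GGA CCC ATT GTA TTC CTG AGA CAT CAA CGC AAG — no ATG→stop ORF.
Frame 3: ATG TGA ATG GAC CCA TTG TAT TCC TGA GAC ATC AAC GCA — ATG at 3, stop TGA at 6 → 6 nt; ATG at 9, stop TGA at 27 → 21 nt.
ORFs ≥ 2 codons: frame 3 3–8 (2 codons), frame 3 9–29 (7 codons). Count = 2.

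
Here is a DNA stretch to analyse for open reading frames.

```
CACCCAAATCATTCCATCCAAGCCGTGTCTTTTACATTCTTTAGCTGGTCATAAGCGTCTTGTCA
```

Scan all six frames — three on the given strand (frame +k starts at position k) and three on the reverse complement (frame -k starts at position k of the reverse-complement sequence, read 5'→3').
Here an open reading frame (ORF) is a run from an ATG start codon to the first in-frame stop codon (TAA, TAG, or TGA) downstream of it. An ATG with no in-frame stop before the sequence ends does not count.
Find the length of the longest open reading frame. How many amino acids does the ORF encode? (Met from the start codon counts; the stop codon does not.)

Reverse complement (5'→3'): TGACAAGACGCTTATGACCAGCTAAAGAATGTAAAAGACACGGCTTGGATGGAATGATTTGGGTG
Frame +1: CAC CCA AAT CAT TCC ATC CAA GCC GTG TCT TTT ACA TTC TTT AGC TGG TCA TAA GCG TCT TGT — no ATG→stop ORF.
Frame +2: ACC CAA ATC ATT CCA TCC AAG CCG TGT CTT TTA CAT TCT TTA GCT GGT CAT AAG CGT CTT GTC — no ATG→stop ORF.
Frame +3: CCC AAA TCA TTC CAT CCA AGC CGT GTC TTT TAC ATT CTT TAG CTG GTC ATA AGC GTC TTG TCA — no ATG→stop ORF.
Frame -1: TGA CAA GAC GCT TAT GAC CAG CTA AAG AAT GTA AAA GAC ACG GCT TGG ATG GAA TGA TTT GGG — ATG at 49, stop TGA at 55 → 9 nt.
Frame -2: GAC AAG ACG CTT ATG ACC AGC TAA AGA ATG TAA AAG ACA CGG CTT GGA TGG AAT GAT TTG GGT — ATG at 14, stop TAA at 23 → 12 nt; ATG at 29, stop TAA at 32 → 6 nt.
Frame -3: ACA AGA CGC TTA TGA CCA GCT AAA GAA TGT AAA AGA CAC GGC TTG GAT GGA ATG ATT TGG GTG — no ATG→stop ORF.
Longest: frame -2, positions 14–25, 12 nt = 4 codons = 3 aa. → 3 amino acids.

3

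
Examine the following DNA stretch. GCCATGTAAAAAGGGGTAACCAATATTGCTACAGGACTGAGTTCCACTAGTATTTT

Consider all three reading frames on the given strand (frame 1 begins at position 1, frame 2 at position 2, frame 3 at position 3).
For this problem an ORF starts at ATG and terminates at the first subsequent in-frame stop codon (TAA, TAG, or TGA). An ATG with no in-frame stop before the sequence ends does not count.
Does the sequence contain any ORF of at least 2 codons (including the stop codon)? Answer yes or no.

Frame 1: GCC ATG TAA AAA GGG GTA ACC AAT ATT GCT ACA GGA CTG AGT TCC ACT AGT ATT — ATG at 4, stop TAA at 7 → 6 nt.
Frame 2: CCA TGT AAA AAG GGG TAA CCA ATA TTG CTA CAG GAC TGA GTT CCA CTA GTA TTT — no ATG→stop ORF.
Frame 3: CAT GTA AAA AGG GGT AAC CAA TAT TGC TAC AGG ACT GAG TTC CAC TAG TAT TTT — no ATG→stop ORF.
Frame 1 has an ORF of 2 codons (positions 4–9) ≥ 2, so yes.

yes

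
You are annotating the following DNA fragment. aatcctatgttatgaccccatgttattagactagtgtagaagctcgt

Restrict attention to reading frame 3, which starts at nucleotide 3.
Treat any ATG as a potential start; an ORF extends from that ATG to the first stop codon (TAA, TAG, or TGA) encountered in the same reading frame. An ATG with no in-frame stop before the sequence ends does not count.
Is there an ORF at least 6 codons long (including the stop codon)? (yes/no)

Frame 3: TCC TAT GTT ATG ACC CCA TGT TAT TAG ACT AGT GTA GAA GCT CGT — ATG at 12, stop TAG at 27 → 18 nt.
Frame 3 has an ORF of 6 codons (positions 12–29) ≥ 6, so yes.

yes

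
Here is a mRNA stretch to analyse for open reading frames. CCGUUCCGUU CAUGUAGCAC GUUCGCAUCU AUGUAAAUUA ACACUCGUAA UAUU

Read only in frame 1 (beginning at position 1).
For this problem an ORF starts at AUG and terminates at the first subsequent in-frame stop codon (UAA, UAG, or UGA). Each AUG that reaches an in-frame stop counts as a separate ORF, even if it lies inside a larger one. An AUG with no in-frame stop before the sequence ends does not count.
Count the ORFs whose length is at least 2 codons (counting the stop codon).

Frame 1: CCG UUC CGU UCA UGU AGC ACG UUC GCA UCU AUG UAA AUU AAC ACU CGU AAU AUU — AUG at 31, stop UAA at 34 → 6 nt.
ORFs ≥ 2 codons: frame 1 31–36 (2 codons). Count = 1.

1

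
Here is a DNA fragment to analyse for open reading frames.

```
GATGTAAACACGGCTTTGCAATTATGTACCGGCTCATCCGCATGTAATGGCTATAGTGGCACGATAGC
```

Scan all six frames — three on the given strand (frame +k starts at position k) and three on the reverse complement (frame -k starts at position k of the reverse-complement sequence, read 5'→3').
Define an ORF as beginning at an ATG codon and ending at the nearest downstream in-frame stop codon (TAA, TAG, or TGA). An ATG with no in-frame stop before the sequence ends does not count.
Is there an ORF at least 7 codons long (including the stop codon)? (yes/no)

yes

Reverse complement (5'→3'): GCTATCGTGCCACTATAGCCATTACATGCGGATGAGCCGGTACATAATTGCAAAGCCGTGTTTACATC
Frame +1: GAT GTA AAC ACG GCT TTG CAA TTA TGT ACC GGC TCA TCC GCA TGT AAT GGC TAT AGT GGC ACG ATA — no ATG→stop ORF.
Frame +2: ATG TAA ACA CGG CTT TGC AAT TAT GTA CCG GCT CAT CCG CAT GTA ATG GCT ATA GTG GCA CGA TAG — ATG at 2, stop TAA at 5 → 6 nt; ATG at 47, stop TAG at 65 → 21 nt.
Frame +3: TGT AAA CAC GGC TTT GCA ATT ATG TAC CGG CTC ATC CGC ATG TAA TGG CTA TAG TGG CAC GAT AGC — ATG at 24, stop TAA at 45 → 24 nt; ATG at 42, stop TAA at 45 → 6 nt.
Frame -1: GCT ATC GTG CCA CTA TAG CCA TTA CAT GCG GAT GAG CCG GTA CAT AAT TGC AAA GCC GTG TTT ACA — no ATG→stop ORF.
Frame -2: CTA TCG TGC CAC TAT AGC CAT TAC ATG CGG ATG AGC CGG TAC ATA ATT GCA AAG CCG TGT TTA CAT — no ATG→stop ORF.
Frame -3: TAT CGT GCC ACT ATA GCC ATT ACA TGC GGA TGA GCC GGT ACA TAA TTG CAA AGC CGT GTT TAC ATC — no ATG→stop ORF.
Frame +2 has an ORF of 7 codons (positions 47–67) ≥ 7, so yes.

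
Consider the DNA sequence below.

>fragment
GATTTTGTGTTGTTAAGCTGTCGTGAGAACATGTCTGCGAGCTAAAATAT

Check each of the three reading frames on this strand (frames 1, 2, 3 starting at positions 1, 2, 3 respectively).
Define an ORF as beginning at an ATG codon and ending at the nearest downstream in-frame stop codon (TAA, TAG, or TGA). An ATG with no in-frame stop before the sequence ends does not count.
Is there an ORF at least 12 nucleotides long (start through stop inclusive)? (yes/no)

Frame 1: GAT TTT GTG TTG TTA AGC TGT CGT GAG AAC ATG TCT GCG AGC TAA AAT — ATG at 31, stop TAA at 43 → 15 nt.
Frame 2: ATT TTG TGT TGT TAA GCT GTC GTG AGA ACA TGT CTG CGA GCT AAA ATA — no ATG→stop ORF.
Frame 3: TTT TGT GTT GTT AAG CTG TCG TGA GAA CAT GTC TGC GAG CTA AAA TAT — no ATG→stop ORF.
Frame 1 has an ORF of 15 nucleotides (positions 31–45) ≥ 12, so yes.

yes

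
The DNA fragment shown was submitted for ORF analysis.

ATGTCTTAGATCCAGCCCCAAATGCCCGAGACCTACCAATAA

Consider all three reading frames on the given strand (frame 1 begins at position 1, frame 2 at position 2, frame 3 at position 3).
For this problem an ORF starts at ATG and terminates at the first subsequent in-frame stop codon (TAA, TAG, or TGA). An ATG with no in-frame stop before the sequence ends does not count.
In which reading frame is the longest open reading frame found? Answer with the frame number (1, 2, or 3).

Frame 1: ATG TCT TAG ATC CAG CCC CAA ATG CCC GAG ACC TAC CAA TAA — ATG at 1, stop TAG at 7 → 9 nt; ATG at 22, stop TAA at 40 → 21 nt.
Frame 2: TGT CTT AGA TCC AGC CCC AAA TGC CCG AGA CCT ACC AAT — no ATG→stop ORF.
Frame 3: GTC TTA GAT CCA GCC CCA AAT GCC CGA GAC CTA CCA ATA — no ATG→stop ORF.
Longest ORF is 21 nt in frame 1 (positions 22–42).

1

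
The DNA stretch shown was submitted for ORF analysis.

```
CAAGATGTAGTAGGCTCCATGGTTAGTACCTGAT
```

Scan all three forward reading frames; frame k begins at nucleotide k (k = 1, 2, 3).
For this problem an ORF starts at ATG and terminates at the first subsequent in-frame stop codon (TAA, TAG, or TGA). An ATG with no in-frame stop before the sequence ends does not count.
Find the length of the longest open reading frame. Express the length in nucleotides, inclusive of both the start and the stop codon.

Frame 1: CAA GAT GTA GTA GGC TCC ATG GTT AGT ACC TGA — ATG at 19, stop TGA at 31 → 15 nt.
Frame 2: AAG ATG TAG TAG GCT CCA TGG TTA GTA CCT GAT — ATG at 5, stop TAG at 8 → 6 nt.
Frame 3: AGA TGT AGT AGG CTC CAT GGT TAG TAC CTG — no ATG→stop ORF.
Longest: frame 1, positions 19–33, 15 nt = 5 codons = 4 aa. → 15 nucleotides.

15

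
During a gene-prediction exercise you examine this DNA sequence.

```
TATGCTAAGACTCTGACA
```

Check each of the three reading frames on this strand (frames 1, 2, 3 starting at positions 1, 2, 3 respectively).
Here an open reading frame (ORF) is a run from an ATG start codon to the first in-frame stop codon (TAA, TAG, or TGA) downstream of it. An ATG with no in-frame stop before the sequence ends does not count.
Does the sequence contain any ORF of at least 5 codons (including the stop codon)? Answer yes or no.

Frame 1: TAT GCT AAG ACT CTG ACA — no ATG→stop ORF.
Frame 2: ATG CTA AGA CTC TGA — ATG at 2, stop TGA at 14 → 15 nt.
Frame 3: TGC TAA GAC TCT GAC — no ATG→stop ORF.
Frame 2 has an ORF of 5 codons (positions 2–16) ≥ 5, so yes.

yes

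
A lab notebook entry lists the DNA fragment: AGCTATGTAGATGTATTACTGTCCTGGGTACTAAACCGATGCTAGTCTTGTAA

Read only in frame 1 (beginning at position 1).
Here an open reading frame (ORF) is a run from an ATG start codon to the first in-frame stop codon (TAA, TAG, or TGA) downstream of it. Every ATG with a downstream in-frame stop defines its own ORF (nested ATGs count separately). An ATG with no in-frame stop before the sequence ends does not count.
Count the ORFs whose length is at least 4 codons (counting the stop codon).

0

Frame 1: AGC TAT GTA GAT GTA TTA CTG TCC TGG GTA CTA AAC CGA TGC TAG TCT TGT — no ATG→stop ORF.
No ORF reaches 4 codons. Count = 0.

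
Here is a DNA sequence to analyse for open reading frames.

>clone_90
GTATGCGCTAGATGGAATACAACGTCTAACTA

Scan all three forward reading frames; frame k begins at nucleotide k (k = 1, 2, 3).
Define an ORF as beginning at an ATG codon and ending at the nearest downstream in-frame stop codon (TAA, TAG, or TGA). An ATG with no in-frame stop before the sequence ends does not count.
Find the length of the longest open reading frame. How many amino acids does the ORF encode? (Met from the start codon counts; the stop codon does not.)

5

Frame 1: GTA TGC GCT AGA TGG AAT ACA ACG TCT AAC — no ATG→stop ORF.
Frame 2: TAT GCG CTA GAT GGA ATA CAA CGT CTA ACT — no ATG→stop ORF.
Frame 3: ATG CGC TAG ATG GAA TAC AAC GTC TAA CTA — ATG at 3, stop TAG at 9 → 9 nt; ATG at 12, stop TAA at 27 → 18 nt.
Longest: frame 3, positions 12–29, 18 nt = 6 codons = 5 aa. → 5 amino acids.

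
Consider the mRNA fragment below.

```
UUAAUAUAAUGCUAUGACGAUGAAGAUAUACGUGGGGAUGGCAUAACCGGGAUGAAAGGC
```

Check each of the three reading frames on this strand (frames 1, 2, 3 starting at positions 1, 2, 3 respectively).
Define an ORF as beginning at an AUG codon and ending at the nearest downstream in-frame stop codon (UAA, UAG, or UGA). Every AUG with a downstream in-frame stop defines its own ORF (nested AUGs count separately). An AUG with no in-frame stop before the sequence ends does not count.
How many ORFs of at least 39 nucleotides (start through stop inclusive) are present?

Frame 1: UUA AUA UAA UGC UAU GAC GAU GAA GAU AUA CGU GGG GAU GGC AUA ACC GGG AUG AAA GGC — no AUG→stop ORF.
Frame 2: UAA UAU AAU GCU AUG ACG AUG AAG AUA UAC GUG GGG AUG GCA UAA CCG GGA UGA AAG — AUG at 14, stop UAA at 44 → 33 nt; AUG at 20, stop UAA at 44 → 27 nt; AUG at 38, stop UAA at 44 → 9 nt.
Frame 3: AAU AUA AUG CUA UGA CGA UGA AGA UAU ACG UGG GGA UGG CAU AAC CGG GAU GAA AGG — AUG at 9, stop UGA at 15 → 9 nt.
No ORF reaches 39 nucleotides. Count = 0.

0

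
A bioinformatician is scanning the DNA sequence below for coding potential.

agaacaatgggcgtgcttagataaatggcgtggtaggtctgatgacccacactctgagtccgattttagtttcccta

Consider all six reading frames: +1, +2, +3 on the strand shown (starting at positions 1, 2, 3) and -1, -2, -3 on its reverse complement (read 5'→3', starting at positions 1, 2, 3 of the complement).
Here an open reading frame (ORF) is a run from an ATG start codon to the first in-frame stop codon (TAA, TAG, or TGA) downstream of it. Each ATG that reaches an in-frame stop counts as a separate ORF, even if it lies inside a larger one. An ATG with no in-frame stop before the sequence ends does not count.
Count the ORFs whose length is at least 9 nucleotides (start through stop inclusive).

Reverse complement (5'→3'): TAGGGAAACTAAAATCGGACTCAGAGTGTGGGTCATCAGACCTACCACGCCATTTATCTAAGCACGCCCATTGTTCT
Frame +1: AGA ACA ATG GGC GTG CTT AGA TAA ATG GCG TGG TAG GTC TGA TGA CCC ACA CTC TGA GTC CGA TTT TAG TTT CCC — ATG at 7, stop TAA at 22 → 18 nt; ATG at 25, stop TAG at 34 → 12 nt.
Frame +2: GAA CAA TGG GCG TGC TTA GAT AAA TGG CGT GGT AGG TCT GAT GAC CCA CAC TCT GAG TCC GAT TTT AGT TTC CCT — no ATG→stop ORF.
Frame +3: AAC AAT GGG CGT GCT TAG ATA AAT GGC GTG GTA GGT CTG ATG ACC CAC ACT CTG AGT CCG ATT TTA GTT TCC CTA — no ATG→stop ORF.
Frame -1: TAG GGA AAC TAA AAT CGG ACT CAG AGT GTG GGT CAT CAG ACC TAC CAC GCC ATT TAT CTA AGC ACG CCC ATT GTT — no ATG→stop ORF.
Frame -2: AGG GAA ACT AAA ATC GGA CTC AGA GTG TGG GTC ATC AGA CCT ACC ACG CCA TTT ATC TAA GCA CGC CCA TTG TTC — no ATG→stop ORF.
Frame -3: GGG AAA CTA AAA TCG GAC TCA GAG TGT GGG TCA TCA GAC CTA CCA CGC CAT TTA TCT AAG CAC GCC CAT TGT TCT — no ATG→stop ORF.
ORFs ≥ 9 nucleotides: frame +1 7–24 (18 nucleotides), frame +1 25–36 (12 nucleotides). Count = 2.

2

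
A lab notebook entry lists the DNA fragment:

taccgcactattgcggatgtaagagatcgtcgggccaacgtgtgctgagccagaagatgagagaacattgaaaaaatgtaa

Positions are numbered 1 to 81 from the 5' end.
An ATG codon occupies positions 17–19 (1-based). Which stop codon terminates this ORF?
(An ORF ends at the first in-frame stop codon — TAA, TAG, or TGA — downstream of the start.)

Codons from position 17: ATG (17–19), TAA (20–22).
The first in-frame stop codon is TAA.

TAA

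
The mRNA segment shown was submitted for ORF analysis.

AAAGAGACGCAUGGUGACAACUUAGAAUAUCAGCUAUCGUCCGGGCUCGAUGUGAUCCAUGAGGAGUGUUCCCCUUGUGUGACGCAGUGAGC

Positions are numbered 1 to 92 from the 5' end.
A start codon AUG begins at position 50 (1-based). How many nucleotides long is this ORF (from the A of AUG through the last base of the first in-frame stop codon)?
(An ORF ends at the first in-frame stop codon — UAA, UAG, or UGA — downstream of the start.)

6

Codons from position 50: AUG (50–52), UGA (53–55).
UGA is the first in-frame stop; ORF spans 50–55, 6 nucleotides.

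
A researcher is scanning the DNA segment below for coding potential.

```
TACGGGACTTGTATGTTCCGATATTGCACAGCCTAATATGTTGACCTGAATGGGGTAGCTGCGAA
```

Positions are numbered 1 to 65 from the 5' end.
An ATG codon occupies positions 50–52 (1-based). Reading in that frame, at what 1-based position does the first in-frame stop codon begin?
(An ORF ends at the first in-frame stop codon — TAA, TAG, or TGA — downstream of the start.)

56

Codons from position 50: ATG (50–52), GGG (53–55), TAG (56–58).
TAG is a stop codon; it begins at position 56.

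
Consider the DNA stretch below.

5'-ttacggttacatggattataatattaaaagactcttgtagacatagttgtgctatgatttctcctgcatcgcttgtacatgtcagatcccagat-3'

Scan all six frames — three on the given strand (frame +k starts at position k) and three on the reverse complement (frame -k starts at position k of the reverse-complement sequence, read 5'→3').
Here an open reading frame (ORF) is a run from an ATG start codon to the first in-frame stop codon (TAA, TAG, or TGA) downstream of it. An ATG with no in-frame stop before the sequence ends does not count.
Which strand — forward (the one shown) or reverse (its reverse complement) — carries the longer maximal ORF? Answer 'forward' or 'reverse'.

Reverse complement (5'→3'): ATCTGGGATCTGACATGTACAAGCGATGCAGGAGAAATCATAGCACAACTATGTCTACAAGAGTCTTTTAATATTATAATCCATGTAACCGTAA
Frame +1: TTA CGG TTA CAT GGA TTA TAA TAT TAA AAG ACT CTT GTA GAC ATA GTT GTG CTA TGA TTT CTC CTG CAT CGC TTG TAC ATG TCA GAT CCC AGA — no ATG→stop ORF.
Frame +2: TAC GGT TAC ATG GAT TAT AAT ATT AAA AGA CTC TTG TAG ACA TAG TTG TGC TAT GAT TTC TCC TGC ATC GCT TGT ACA TGT CAG ATC CCA GAT — ATG at 11, stop TAG at 38 → 30 nt.
Frame +3: ACG GTT ACA TGG ATT ATA ATA TTA AAA GAC TCT TGT AGA CAT AGT TGT GCT ATG ATT TCT CCT GCA TCG CTT GTA CAT GTC AGA TCC CAG — no ATG→stop ORF.
Frame -1: ATC TGG GAT CTG ACA TGT ACA AGC GAT GCA GGA GAA ATC ATA GCA CAA CTA TGT CTA CAA GAG TCT TTT AAT ATT ATA ATC CAT GTA ACC GTA — no ATG→stop ORF.
Frame -2: TCT GGG ATC TGA CAT GTA CAA GCG ATG CAG GAG AAA TCA TAG CAC AAC TAT GTC TAC AAG AGT CTT TTA ATA TTA TAA TCC ATG TAA CCG TAA — ATG at 26, stop TAG at 41 → 18 nt; ATG at 83, stop TAA at 86 → 6 nt.
Frame -3: CTG GGA TCT GAC ATG TAC AAG CGA TGC AGG AGA AAT CAT AGC ACA ACT ATG TCT ACA AGA GTC TTT TAA TAT TAT AAT CCA TGT AAC CGT — ATG at 15, stop TAA at 69 → 57 nt; ATG at 51, stop TAA at 69 → 21 nt.
Forward-strand max 30 nt; reverse-strand max 57 nt. The reverse strand has the longer ORF.

reverse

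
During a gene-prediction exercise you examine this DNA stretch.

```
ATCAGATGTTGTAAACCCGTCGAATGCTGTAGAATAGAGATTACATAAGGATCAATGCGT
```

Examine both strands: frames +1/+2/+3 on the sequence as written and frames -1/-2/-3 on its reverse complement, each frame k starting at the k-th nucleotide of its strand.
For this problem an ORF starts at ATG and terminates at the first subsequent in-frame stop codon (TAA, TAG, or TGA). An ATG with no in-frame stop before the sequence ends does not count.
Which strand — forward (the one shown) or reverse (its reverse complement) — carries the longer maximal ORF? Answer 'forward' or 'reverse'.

Reverse complement (5'→3'): ACGCATTGATCCTTATGTAATCTCTATTCTACAGCATTCGACGGGTTTACAACATCTGAT
Frame +1: ATC AGA TGT TGT AAA CCC GTC GAA TGC TGT AGA ATA GAG ATT ACA TAA GGA TCA ATG CGT — no ATG→stop ORF.
Frame +2: TCA GAT GTT GTA AAC CCG TCG AAT GCT GTA GAA TAG AGA TTA CAT AAG GAT CAA TGC — no ATG→stop ORF.
Frame +3: CAG ATG TTG TAA ACC CGT CGA ATG CTG TAG AAT AGA GAT TAC ATA AGG ATC AAT GCG — ATG at 6, stop TAA at 12 → 9 nt; ATG at 24, stop TAG at 30 → 9 nt.
Frame -1: ACG CAT TGA TCC TTA TGT AAT CTC TAT TCT ACA GCA TTC GAC GGG TTT ACA ACA TCT GAT — no ATG→stop ORF.
Frame -2: CGC ATT GAT CCT TAT GTA ATC TCT ATT CTA CAG CAT TCG ACG GGT TTA CAA CAT CTG — no ATG→stop ORF.
Frame -3: GCA TTG ATC CTT ATG TAA TCT CTA TTC TAC AGC ATT CGA CGG GTT TAC AAC ATC TGA — ATG at 15, stop TAA at 18 → 6 nt.
Forward-strand max 9 nt; reverse-strand max 6 nt. The forward strand has the longer ORF.

forward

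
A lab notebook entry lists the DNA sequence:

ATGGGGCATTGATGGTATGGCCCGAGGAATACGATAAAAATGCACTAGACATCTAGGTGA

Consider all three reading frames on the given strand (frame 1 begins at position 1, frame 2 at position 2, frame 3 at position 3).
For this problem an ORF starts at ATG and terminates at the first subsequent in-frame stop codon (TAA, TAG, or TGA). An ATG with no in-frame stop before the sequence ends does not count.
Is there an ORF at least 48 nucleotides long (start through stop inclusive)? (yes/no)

no

Frame 1: ATG GGG CAT TGA TGG TAT GGC CCG AGG AAT ACG ATA AAA ATG CAC TAG ACA TCT AGG TGA — ATG at 1, stop TGA at 10 → 12 nt; ATG at 40, stop TAG at 46 → 9 nt.
Frame 2: TGG GGC ATT GAT GGT ATG GCC CGA GGA ATA CGA TAA AAA TGC ACT AGA CAT CTA GGT — ATG at 17, stop TAA at 35 → 21 nt.
Frame 3: GGG GCA TTG ATG GTA TGG CCC GAG GAA TAC GAT AAA AAT GCA CTA GAC ATC TAG GTG — ATG at 12, stop TAG at 54 → 45 nt.
Largest ORF found is 45 nucleotides < 48, so no.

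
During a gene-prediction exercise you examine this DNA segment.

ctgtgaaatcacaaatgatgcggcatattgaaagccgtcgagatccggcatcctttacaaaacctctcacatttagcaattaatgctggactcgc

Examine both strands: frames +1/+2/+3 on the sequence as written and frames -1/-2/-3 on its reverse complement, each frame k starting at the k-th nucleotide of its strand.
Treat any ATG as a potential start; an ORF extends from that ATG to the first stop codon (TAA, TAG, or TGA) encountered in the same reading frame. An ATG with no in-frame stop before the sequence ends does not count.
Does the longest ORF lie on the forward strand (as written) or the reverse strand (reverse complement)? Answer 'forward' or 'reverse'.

forward

Reverse complement (5'→3'): GCGAGTCCAGCATTAATTGCTAAATGTGAGAGGTTTTGTAAAGGATGCCGGATCTCGACGGCTTTCAATATGCCGCATCATTTGTGATTTCACAG
Frame +1: CTG TGA AAT CAC AAA TGA TGC GGC ATA TTG AAA GCC GTC GAG ATC CGG CAT CCT TTA CAA AAC CTC TCA CAT TTA GCA ATT AAT GCT GGA CTC — no ATG→stop ORF.
Frame +2: TGT GAA ATC ACA AAT GAT GCG GCA TAT TGA AAG CCG TCG AGA TCC GGC ATC CTT TAC AAA ACC TCT CAC ATT TAG CAA TTA ATG CTG GAC TCG — no ATG→stop ORF.
Frame +3: GTG AAA TCA CAA ATG ATG CGG CAT ATT GAA AGC CGT CGA GAT CCG GCA TCC TTT ACA AAA CCT CTC ACA TTT AGC AAT TAA TGC TGG ACT CGC — ATG at 15, stop TAA at 81 → 69 nt; ATG at 18, stop TAA at 81 → 66 nt.
Frame -1: GCG AGT CCA GCA TTA ATT GCT AAA TGT GAG AGG TTT TGT AAA GGA TGC CGG ATC TCG ACG GCT TTC AAT ATG CCG CAT CAT TTG TGA TTT CAC — ATG at 70, stop TGA at 85 → 18 nt.
Frame -2: CGA GTC CAG CAT TAA TTG CTA AAT GTG AGA GGT TTT GTA AAG GAT GCC GGA TCT CGA CGG CTT TCA ATA TGC CGC ATC ATT TGT GAT TTC ACA — no ATG→stop ORF.
Frame -3: GAG TCC AGC ATT AAT TGC TAA ATG TGA GAG GTT TTG TAA AGG ATG CCG GAT CTC GAC GGC TTT CAA TAT GCC GCA TCA TTT GTG ATT TCA CAG — ATG at 24, stop TGA at 27 → 6 nt.
Forward-strand max 69 nt; reverse-strand max 18 nt. The forward strand has the longer ORF.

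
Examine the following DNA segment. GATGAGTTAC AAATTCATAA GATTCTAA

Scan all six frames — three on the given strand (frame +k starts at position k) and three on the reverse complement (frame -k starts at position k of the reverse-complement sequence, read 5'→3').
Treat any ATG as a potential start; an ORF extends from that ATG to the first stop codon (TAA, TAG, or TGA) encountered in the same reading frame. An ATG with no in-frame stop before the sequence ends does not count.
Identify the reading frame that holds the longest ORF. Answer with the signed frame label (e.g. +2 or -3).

+2

Reverse complement (5'→3'): TTAGAATCTTATGAATTTGTAACTCATC
Frame +1: GAT GAG TTA CAA ATT CAT AAG ATT CTA — no ATG→stop ORF.
Frame +2: ATG AGT TAC AAA TTC ATA AGA TTC TAA — ATG at 2, stop TAA at 26 → 27 nt.
Frame +3: TGA GTT ACA AAT TCA TAA GAT TCT — no ATG→stop ORF.
Frame -1: TTA GAA TCT TAT GAA TTT GTA ACT CAT — no ATG→stop ORF.
Frame -2: TAG AAT CTT ATG AAT TTG TAA CTC ATC — ATG at 11, stop TAA at 20 → 12 nt.
Frame -3: AGA ATC TTA TGA ATT TGT AAC TCA — no ATG→stop ORF.
Longest ORF is 27 nt in frame +2 (positions 2–28).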